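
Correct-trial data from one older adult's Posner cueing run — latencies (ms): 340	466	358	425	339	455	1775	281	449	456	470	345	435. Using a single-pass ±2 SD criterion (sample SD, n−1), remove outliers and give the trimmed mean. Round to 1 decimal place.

401.6 ms

n = 13, ΣRT = 6594, M = 507.231
Σ(x−M)² = 1787084.31; s = √(1787084.31/12) = 385.906
Cutoffs: 507.231 ± 2·385.906 → [-264.6, 1279.0]
Outside: 1775 → excluded.
Retained (n=12): Σ = 4819, mean = 4819/12 = 401.583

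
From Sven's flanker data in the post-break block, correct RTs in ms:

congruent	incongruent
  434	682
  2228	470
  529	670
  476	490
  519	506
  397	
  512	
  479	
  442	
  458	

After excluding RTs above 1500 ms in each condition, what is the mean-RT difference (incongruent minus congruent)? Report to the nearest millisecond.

92 ms

congruent: exclude 2228
M(congruent) = 4246/9 = 471.778
M(incongruent) = 2818/5 = 563.600
Difference = 563.600 − 471.778 = 91.822 ms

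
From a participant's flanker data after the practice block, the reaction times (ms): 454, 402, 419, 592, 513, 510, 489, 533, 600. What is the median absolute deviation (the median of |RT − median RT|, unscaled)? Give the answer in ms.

56 ms

Sorted: 402, 419, 454, 489, 510, 513, 533, 592, 600 → median = 510
|x − 510|: 56, 108, 91, 82, 3, 0, 21, 23, 90
Sorted deviations: 0, 3, 21, 23, 56, 82, 90, 91, 108 → MAD = 56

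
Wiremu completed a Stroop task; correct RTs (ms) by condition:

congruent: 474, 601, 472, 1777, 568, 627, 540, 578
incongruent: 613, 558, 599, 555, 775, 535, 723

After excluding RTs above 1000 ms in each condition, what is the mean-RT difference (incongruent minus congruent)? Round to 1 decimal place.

congruent: exclude 1777
M(congruent) = 3860/7 = 551.429
M(incongruent) = 4358/7 = 622.571
Difference = 622.571 − 551.429 = 71.143 ms

71.1 ms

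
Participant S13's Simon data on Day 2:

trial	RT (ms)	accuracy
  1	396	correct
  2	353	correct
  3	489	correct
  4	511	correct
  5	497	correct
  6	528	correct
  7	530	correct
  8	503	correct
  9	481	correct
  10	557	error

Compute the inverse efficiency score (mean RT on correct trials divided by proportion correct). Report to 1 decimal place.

Correct trials (n=9): 396, 353, 489, 511, 497, 528, 530, 503, 481
Mean correct RT = 4288/9 = 476.4444 ms
Proportion correct = 9/10
IES = 476.4444 / (9/10) = 529.383 ms

529.4 ms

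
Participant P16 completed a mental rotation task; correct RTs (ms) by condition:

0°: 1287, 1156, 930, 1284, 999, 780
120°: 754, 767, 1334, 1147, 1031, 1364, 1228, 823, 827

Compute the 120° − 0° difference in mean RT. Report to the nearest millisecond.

-42 ms

M(0°) = 6436/6 = 1072.667
M(120°) = 9275/9 = 1030.556
Difference = 1030.556 − 1072.667 = -42.111 ms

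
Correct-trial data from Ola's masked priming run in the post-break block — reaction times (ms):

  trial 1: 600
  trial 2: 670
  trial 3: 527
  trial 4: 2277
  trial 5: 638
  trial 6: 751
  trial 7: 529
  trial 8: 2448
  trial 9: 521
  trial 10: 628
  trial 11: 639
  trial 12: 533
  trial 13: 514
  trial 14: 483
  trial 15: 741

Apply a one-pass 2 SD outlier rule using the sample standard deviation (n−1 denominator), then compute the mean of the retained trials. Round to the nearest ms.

598 ms

n = 15, ΣRT = 12499, M = 833.267
Σ(x−M)² = 5504748.93; s = √(5504748.93/14) = 627.054
Cutoffs: 833.267 ± 2·627.054 → [-420.8, 2087.4]
Outside: 2277, 2448 → excluded.
Retained (n=13): Σ = 7774, mean = 7774/13 = 598.000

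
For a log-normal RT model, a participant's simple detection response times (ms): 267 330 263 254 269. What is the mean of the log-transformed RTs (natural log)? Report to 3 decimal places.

ln(RT): 5.5872, 5.7991, 5.5722, 5.5373, 5.5947
Σ ln(RT) = 28.0905
Mean = 28.0905/5 = 5.61811

5.618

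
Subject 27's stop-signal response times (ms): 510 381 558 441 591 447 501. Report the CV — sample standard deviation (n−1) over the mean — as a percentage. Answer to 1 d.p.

14.8%

n = 7, Σ = 3429, M = 489.8571
Σ(x−M)² = 31476.857; s = √(31476.857/6) = 72.4303
CV = 72.4303 / 489.8571 = 0.14786 = 14.786%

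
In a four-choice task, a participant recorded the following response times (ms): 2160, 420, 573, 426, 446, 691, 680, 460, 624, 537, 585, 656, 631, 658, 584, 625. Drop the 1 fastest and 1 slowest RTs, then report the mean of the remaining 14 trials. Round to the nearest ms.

584 ms

Sorted: 420, 426, 446, 460, 537, 573, 584, 585, 624, 625, 631, 656, 658, 680, 691, 2160
Drop lowest 1 (420) and highest 1 (2160)
Remaining (n=14): Σ = 8176, mean = 8176/14 = 584.000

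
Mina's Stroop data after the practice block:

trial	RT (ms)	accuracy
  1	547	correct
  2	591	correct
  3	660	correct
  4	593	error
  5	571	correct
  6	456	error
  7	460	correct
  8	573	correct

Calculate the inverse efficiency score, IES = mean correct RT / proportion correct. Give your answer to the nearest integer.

Correct trials (n=6): 547, 591, 660, 571, 460, 573
Mean correct RT = 3402/6 = 567.0000 ms
Proportion correct = 6/8
IES = 567.0000 / (6/8) = 756.000 ms

756 ms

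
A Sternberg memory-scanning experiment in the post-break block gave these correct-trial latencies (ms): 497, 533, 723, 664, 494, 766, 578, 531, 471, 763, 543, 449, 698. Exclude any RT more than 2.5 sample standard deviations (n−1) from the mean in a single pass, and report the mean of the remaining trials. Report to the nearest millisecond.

n = 13, ΣRT = 7710, M = 593.077
Σ(x−M)² = 156600.92; s = √(156600.92/12) = 114.237
Cutoffs: 593.077 ± 2.5·114.237 → [307.5, 878.7]
No RTs fall outside the cutoffs; all 13 retained. Mean = 7710/13 = 593.077

593 ms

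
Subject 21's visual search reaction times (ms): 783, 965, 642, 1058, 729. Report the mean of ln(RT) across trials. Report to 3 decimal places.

6.711

ln(RT): 6.6631, 6.8721, 6.4646, 6.9641, 6.5917
Σ ln(RT) = 33.5557
Mean = 33.5557/5 = 6.71113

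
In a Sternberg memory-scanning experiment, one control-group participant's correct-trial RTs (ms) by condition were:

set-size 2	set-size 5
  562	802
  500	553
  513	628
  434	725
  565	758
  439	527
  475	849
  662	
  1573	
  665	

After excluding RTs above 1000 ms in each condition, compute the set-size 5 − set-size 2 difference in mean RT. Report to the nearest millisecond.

set-size 2: exclude 1573
M(set-size 2) = 4815/9 = 535.000
M(set-size 5) = 4842/7 = 691.714
Difference = 691.714 − 535.000 = 156.714 ms

157 ms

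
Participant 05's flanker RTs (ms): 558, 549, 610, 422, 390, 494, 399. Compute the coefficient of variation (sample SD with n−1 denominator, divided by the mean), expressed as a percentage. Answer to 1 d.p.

n = 7, Σ = 3422, M = 488.8571
Σ(x−M)² = 45416.857; s = √(45416.857/6) = 87.0027
CV = 87.0027 / 488.8571 = 0.17797 = 17.797%

17.8%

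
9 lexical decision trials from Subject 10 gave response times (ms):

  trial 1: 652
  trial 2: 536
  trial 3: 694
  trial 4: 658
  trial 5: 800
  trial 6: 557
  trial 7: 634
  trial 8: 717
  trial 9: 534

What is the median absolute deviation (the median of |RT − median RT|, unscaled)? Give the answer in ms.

65 ms

Sorted: 534, 536, 557, 634, 652, 658, 694, 717, 800 → median = 652
|x − 652|: 0, 116, 42, 6, 148, 95, 18, 65, 118
Sorted deviations: 0, 6, 18, 42, 65, 95, 116, 118, 148 → MAD = 65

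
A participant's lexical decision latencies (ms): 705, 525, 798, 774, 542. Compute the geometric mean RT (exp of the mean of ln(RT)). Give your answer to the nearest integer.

ln(RT): 6.5582, 6.2634, 6.6821, 6.6516, 6.2953
Mean ln(RT) = 32.4505/5 = 6.49011
Geometric mean = exp(6.49011) = 658.59 ms

659 ms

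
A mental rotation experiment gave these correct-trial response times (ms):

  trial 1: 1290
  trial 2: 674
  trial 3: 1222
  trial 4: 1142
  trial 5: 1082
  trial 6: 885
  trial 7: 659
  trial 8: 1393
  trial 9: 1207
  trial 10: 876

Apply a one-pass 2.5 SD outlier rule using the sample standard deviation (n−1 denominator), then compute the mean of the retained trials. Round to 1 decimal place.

1043.0 ms

n = 10, ΣRT = 10430, M = 1043.000
Σ(x−M)² = 590238.00; s = √(590238.00/9) = 256.090
Cutoffs: 1043.000 ± 2.5·256.090 → [402.8, 1683.2]
No RTs fall outside the cutoffs; all 10 retained. Mean = 10430/10 = 1043.000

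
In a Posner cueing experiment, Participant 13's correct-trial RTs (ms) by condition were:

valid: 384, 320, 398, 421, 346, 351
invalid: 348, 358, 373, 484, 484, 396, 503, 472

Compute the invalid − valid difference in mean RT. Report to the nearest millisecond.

M(valid) = 2220/6 = 370.000
M(invalid) = 3418/8 = 427.250
Difference = 427.250 − 370.000 = 57.250 ms

57 ms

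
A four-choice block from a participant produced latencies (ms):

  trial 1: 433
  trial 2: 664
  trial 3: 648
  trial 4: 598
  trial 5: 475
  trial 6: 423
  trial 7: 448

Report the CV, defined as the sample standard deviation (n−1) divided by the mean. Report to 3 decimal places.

n = 7, Σ = 3689, M = 527.0000
Σ(x−M)² = 67048.000; s = √(67048.000/6) = 105.7103
CV = 105.7103 / 527.0000 = 0.20059

0.201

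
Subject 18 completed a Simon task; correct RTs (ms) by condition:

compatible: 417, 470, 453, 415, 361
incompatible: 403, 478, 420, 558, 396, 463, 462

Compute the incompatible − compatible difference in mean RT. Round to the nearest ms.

31 ms

M(compatible) = 2116/5 = 423.200
M(incompatible) = 3180/7 = 454.286
Difference = 454.286 − 423.200 = 31.086 ms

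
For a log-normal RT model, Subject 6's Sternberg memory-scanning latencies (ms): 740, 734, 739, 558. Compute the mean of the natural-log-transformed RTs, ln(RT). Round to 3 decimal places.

6.534

ln(RT): 6.6067, 6.5985, 6.6053, 6.3244
Σ ln(RT) = 26.1348
Mean = 26.1348/4 = 6.53370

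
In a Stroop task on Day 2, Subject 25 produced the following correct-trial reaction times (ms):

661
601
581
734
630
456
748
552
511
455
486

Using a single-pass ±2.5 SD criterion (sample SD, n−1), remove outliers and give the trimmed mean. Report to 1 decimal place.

n = 11, ΣRT = 6415, M = 583.182
Σ(x−M)² = 106713.64; s = √(106713.64/10) = 103.302
Cutoffs: 583.182 ± 2.5·103.302 → [324.9, 841.4]
No RTs fall outside the cutoffs; all 11 retained. Mean = 6415/11 = 583.182

583.2 ms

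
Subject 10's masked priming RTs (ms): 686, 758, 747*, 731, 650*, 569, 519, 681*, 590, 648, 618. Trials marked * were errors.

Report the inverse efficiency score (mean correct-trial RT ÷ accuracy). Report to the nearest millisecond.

880 ms

Correct trials (n=8): 686, 758, 731, 569, 519, 590, 648, 618
Mean correct RT = 5119/8 = 639.8750 ms
Proportion correct = 8/11
IES = 639.8750 / (8/11) = 879.828 ms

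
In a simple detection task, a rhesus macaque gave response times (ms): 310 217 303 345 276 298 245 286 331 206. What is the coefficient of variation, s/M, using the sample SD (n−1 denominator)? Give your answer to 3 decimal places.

0.164

n = 10, Σ = 2817, M = 281.7000
Σ(x−M)² = 19272.100; s = √(19272.100/9) = 46.2747
CV = 46.2747 / 281.7000 = 0.16427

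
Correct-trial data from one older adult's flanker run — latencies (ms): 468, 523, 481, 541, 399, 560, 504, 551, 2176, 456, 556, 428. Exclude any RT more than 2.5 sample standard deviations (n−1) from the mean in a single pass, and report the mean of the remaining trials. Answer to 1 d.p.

497.0 ms

n = 12, ΣRT = 7643, M = 636.917
Σ(x−M)² = 2614290.92; s = √(2614290.92/11) = 487.507
Cutoffs: 636.917 ± 2.5·487.507 → [-581.9, 1855.7]
Outside: 2176 → excluded.
Retained (n=11): Σ = 5467, mean = 5467/11 = 497.000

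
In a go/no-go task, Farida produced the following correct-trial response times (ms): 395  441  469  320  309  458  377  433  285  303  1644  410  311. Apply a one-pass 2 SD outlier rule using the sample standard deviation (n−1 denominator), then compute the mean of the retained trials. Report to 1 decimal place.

n = 13, ΣRT = 6155, M = 473.462
Σ(x−M)² = 1534165.23; s = √(1534165.23/12) = 357.557
Cutoffs: 473.462 ± 2·357.557 → [-241.7, 1188.6]
Outside: 1644 → excluded.
Retained (n=12): Σ = 4511, mean = 4511/12 = 375.917

375.9 ms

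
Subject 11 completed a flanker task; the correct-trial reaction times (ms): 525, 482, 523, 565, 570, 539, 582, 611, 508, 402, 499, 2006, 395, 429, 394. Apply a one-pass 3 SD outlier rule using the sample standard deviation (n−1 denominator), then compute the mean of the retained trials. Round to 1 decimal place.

501.7 ms

n = 15, ΣRT = 9030, M = 602.000
Σ(x−M)² = 2180116.00; s = √(2180116.00/14) = 394.617
Cutoffs: 602.000 ± 3·394.617 → [-581.9, 1785.9]
Outside: 2006 → excluded.
Retained (n=14): Σ = 7024, mean = 7024/14 = 501.714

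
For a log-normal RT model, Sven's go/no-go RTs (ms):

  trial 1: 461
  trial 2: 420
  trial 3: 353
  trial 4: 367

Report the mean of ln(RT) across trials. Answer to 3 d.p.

5.986

ln(RT): 6.1334, 6.0403, 5.8665, 5.9054
Σ ln(RT) = 23.9455
Mean = 23.9455/4 = 5.98637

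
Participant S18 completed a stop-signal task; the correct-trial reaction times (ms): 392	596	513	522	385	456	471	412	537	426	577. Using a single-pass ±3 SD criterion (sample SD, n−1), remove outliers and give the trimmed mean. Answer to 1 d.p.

480.6 ms

n = 11, ΣRT = 5287, M = 480.636
Σ(x−M)² = 53928.55; s = √(53928.55/10) = 73.436
Cutoffs: 480.636 ± 3·73.436 → [260.3, 700.9]
No RTs fall outside the cutoffs; all 11 retained. Mean = 5287/11 = 480.636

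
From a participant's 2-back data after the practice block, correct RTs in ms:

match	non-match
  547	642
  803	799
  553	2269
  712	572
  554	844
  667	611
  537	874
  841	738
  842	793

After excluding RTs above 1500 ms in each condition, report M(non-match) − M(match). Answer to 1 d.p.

non-match: exclude 2269
M(match) = 6056/9 = 672.889
M(non-match) = 5873/8 = 734.125
Difference = 734.125 − 672.889 = 61.236 ms

61.2 ms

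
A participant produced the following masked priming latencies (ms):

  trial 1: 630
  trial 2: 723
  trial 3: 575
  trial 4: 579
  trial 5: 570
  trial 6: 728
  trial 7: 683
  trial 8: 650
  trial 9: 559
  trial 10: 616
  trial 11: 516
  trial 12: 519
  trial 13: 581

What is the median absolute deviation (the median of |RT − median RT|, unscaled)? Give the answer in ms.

49 ms

Sorted: 516, 519, 559, 570, 575, 579, 581, 616, 630, 650, 683, 723, 728 → median = 581
|x − 581|: 49, 142, 6, 2, 11, 147, 102, 69, 22, 35, 65, 62, 0
Sorted deviations: 0, 2, 6, 11, 22, 35, 49, 62, 65, 69, 102, 142, 147 → MAD = 49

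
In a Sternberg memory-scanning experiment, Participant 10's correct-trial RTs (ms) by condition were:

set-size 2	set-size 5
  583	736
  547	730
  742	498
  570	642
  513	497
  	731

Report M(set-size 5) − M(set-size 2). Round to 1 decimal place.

48.0 ms

M(set-size 2) = 2955/5 = 591.000
M(set-size 5) = 3834/6 = 639.000
Difference = 639.000 − 591.000 = 48.000 ms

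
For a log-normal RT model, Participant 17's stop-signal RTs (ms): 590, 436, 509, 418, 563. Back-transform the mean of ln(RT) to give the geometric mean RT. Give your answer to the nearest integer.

499 ms

ln(RT): 6.3801, 6.0776, 6.2324, 6.0355, 6.3333
Mean ln(RT) = 31.0590/5 = 6.21179
Geometric mean = exp(6.21179) = 498.60 ms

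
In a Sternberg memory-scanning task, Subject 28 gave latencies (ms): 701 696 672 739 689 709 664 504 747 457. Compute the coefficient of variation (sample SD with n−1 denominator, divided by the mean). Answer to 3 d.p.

0.148

n = 10, Σ = 6578, M = 657.8000
Σ(x−M)² = 85685.600; s = √(85685.600/9) = 97.5737
CV = 97.5737 / 657.8000 = 0.14833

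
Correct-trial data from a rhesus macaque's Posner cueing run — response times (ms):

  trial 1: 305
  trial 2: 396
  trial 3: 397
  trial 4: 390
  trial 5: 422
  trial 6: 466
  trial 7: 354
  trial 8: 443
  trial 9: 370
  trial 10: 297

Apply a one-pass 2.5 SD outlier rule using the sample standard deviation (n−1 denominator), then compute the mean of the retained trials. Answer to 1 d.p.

384.0 ms

n = 10, ΣRT = 3840, M = 384.000
Σ(x−M)² = 26904.00; s = √(26904.00/9) = 54.675
Cutoffs: 384.000 ± 2.5·54.675 → [247.3, 520.7]
No RTs fall outside the cutoffs; all 10 retained. Mean = 3840/10 = 384.000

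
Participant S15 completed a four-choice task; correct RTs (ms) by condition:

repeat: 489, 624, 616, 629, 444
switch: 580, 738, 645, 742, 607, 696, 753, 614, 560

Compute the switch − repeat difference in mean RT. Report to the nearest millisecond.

M(repeat) = 2802/5 = 560.400
M(switch) = 5935/9 = 659.444
Difference = 659.444 − 560.400 = 99.044 ms

99 ms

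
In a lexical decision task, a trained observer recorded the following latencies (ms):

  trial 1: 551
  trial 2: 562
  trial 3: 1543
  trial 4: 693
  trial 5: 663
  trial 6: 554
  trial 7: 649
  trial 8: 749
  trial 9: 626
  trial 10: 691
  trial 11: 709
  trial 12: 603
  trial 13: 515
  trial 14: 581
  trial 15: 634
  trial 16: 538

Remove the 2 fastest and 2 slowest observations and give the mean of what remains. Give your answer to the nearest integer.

626 ms

Sorted: 515, 538, 551, 554, 562, 581, 603, 626, 634, 649, 663, 691, 693, 709, 749, 1543
Drop lowest 2 (515, 538) and highest 2 (749, 1543)
Remaining (n=12): Σ = 7516, mean = 7516/12 = 626.333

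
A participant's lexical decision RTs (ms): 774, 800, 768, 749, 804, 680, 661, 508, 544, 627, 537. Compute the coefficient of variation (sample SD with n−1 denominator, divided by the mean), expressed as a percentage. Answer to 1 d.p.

16.4%

n = 11, Σ = 7452, M = 677.4545
Σ(x−M)² = 122744.727; s = √(122744.727/10) = 110.7902
CV = 110.7902 / 677.4545 = 0.16354 = 16.354%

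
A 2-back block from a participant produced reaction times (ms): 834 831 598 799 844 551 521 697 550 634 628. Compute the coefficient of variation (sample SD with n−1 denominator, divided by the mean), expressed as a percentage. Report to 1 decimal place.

18.5%

n = 11, Σ = 7487, M = 680.6364
Σ(x−M)² = 158224.545; s = √(158224.545/10) = 125.7873
CV = 125.7873 / 680.6364 = 0.18481 = 18.481%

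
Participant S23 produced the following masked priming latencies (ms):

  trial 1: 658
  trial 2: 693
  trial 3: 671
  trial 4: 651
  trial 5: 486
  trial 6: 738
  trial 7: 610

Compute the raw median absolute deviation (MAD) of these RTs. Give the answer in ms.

35 ms

Sorted: 486, 610, 651, 658, 671, 693, 738 → median = 658
|x − 658|: 0, 35, 13, 7, 172, 80, 48
Sorted deviations: 0, 7, 13, 35, 48, 80, 172 → MAD = 35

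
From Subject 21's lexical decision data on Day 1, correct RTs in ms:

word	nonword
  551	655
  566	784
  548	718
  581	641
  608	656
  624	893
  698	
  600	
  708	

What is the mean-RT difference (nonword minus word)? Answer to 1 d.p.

115.2 ms

M(word) = 5484/9 = 609.333
M(nonword) = 4347/6 = 724.500
Difference = 724.500 − 609.333 = 115.167 ms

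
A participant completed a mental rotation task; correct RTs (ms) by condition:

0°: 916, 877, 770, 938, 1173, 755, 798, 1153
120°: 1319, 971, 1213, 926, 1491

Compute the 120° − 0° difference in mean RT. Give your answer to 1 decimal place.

M(0°) = 7380/8 = 922.500
M(120°) = 5920/5 = 1184.000
Difference = 1184.000 − 922.500 = 261.500 ms

261.5 ms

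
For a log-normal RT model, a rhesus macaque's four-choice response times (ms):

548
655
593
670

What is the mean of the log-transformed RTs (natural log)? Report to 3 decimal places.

6.421

ln(RT): 6.3063, 6.4846, 6.3852, 6.5073
Σ ln(RT) = 25.6834
Mean = 25.6834/4 = 6.42085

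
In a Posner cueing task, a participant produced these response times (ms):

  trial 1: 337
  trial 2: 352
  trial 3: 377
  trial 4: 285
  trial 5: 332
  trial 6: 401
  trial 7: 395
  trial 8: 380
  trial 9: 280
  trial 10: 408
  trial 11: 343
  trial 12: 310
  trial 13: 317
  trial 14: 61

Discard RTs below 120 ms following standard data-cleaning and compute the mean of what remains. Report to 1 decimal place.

Excluded: 61
Retained (n=13): Σ = 4517
Mean = 4517/13 = 347.4615

347.5 ms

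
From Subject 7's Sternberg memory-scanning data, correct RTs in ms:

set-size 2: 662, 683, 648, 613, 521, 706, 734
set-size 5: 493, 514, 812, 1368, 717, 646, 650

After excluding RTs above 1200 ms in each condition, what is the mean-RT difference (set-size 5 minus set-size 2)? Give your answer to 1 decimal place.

set-size 5: exclude 1368
M(set-size 2) = 4567/7 = 652.429
M(set-size 5) = 3832/6 = 638.667
Difference = 638.667 − 652.429 = -13.762 ms

-13.8 ms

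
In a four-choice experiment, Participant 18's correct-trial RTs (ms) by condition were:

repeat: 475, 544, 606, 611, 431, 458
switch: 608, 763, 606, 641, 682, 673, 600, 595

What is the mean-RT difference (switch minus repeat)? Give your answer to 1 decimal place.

125.2 ms

M(repeat) = 3125/6 = 520.833
M(switch) = 5168/8 = 646.000
Difference = 646.000 − 520.833 = 125.167 ms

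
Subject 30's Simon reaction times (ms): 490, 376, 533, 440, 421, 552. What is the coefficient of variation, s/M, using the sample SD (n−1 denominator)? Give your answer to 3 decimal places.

0.145

n = 6, Σ = 2812, M = 468.6667
Σ(x−M)² = 23219.333; s = √(23219.333/5) = 68.1459
CV = 68.1459 / 468.6667 = 0.14540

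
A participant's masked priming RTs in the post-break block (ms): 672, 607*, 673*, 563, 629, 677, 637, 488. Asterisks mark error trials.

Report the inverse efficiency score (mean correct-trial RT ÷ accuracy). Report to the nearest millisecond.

Correct trials (n=6): 672, 563, 629, 677, 637, 488
Mean correct RT = 3666/6 = 611.0000 ms
Proportion correct = 6/8
IES = 611.0000 / (6/8) = 814.667 ms

815 ms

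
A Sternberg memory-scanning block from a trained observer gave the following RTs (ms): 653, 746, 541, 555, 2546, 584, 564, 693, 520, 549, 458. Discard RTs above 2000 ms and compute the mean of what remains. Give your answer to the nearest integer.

Excluded: 2546
Retained (n=10): Σ = 5863
Mean = 5863/10 = 586.3000

586 ms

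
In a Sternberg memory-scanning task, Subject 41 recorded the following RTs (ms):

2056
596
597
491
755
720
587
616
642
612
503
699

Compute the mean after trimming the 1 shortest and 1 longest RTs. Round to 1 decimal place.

632.7 ms

Sorted: 491, 503, 587, 596, 597, 612, 616, 642, 699, 720, 755, 2056
Drop lowest 1 (491) and highest 1 (2056)
Remaining (n=10): Σ = 6327, mean = 6327/10 = 632.700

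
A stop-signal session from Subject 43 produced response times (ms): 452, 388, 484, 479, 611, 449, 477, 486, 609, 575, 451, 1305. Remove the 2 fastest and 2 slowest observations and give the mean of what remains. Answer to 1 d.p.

Sorted: 388, 449, 451, 452, 477, 479, 484, 486, 575, 609, 611, 1305
Drop lowest 2 (388, 449) and highest 2 (611, 1305)
Remaining (n=8): Σ = 4013, mean = 4013/8 = 501.625

501.6 ms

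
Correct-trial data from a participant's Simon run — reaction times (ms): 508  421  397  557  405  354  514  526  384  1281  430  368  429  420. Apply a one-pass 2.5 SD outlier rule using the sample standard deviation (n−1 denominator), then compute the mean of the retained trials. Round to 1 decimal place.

439.5 ms

n = 14, ΣRT = 6994, M = 499.571
Σ(x−M)² = 708555.43; s = √(708555.43/13) = 233.461
Cutoffs: 499.571 ± 2.5·233.461 → [-84.1, 1083.2]
Outside: 1281 → excluded.
Retained (n=13): Σ = 5713, mean = 5713/13 = 439.462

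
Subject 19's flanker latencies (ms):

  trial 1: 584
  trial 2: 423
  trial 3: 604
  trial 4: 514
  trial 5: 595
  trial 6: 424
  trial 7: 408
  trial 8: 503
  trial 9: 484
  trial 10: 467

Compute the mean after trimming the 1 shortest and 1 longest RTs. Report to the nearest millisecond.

Sorted: 408, 423, 424, 467, 484, 503, 514, 584, 595, 604
Drop lowest 1 (408) and highest 1 (604)
Remaining (n=8): Σ = 3994, mean = 3994/8 = 499.250

499 ms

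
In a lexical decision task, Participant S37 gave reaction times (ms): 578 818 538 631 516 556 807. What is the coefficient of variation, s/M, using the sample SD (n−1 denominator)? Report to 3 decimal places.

0.199

n = 7, Σ = 4444, M = 634.8571
Σ(x−M)² = 96148.857; s = √(96148.857/6) = 126.5891
CV = 126.5891 / 634.8571 = 0.19940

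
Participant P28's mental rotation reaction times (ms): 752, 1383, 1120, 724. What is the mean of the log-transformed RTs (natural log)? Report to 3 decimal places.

ln(RT): 6.6227, 7.2320, 7.0211, 6.5848
Σ ln(RT) = 27.4606
Mean = 27.4606/4 = 6.86516

6.865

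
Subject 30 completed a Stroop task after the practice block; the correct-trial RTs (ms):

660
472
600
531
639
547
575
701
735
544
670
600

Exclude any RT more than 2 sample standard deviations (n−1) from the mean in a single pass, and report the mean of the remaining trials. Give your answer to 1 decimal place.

606.2 ms

n = 12, ΣRT = 7274, M = 606.167
Σ(x−M)² = 65705.67; s = √(65705.67/11) = 77.287
Cutoffs: 606.167 ± 2·77.287 → [451.6, 760.7]
No RTs fall outside the cutoffs; all 12 retained. Mean = 7274/12 = 606.167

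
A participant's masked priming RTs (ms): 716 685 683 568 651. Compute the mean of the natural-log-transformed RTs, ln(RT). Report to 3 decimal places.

6.490

ln(RT): 6.5737, 6.5294, 6.5265, 6.3421, 6.4785
Σ ln(RT) = 32.4502
Mean = 32.4502/5 = 6.49004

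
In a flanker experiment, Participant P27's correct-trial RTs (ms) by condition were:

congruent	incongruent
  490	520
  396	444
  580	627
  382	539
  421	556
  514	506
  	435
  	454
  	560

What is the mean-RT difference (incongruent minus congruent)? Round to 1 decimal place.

51.8 ms

M(congruent) = 2783/6 = 463.833
M(incongruent) = 4641/9 = 515.667
Difference = 515.667 − 463.833 = 51.833 ms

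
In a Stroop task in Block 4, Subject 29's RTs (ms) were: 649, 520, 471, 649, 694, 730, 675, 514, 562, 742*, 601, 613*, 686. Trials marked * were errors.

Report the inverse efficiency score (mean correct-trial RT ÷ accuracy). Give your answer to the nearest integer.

725 ms

Correct trials (n=11): 649, 520, 471, 649, 694, 730, 675, 514, 562, 601, 686
Mean correct RT = 6751/11 = 613.7273 ms
Proportion correct = 11/13
IES = 613.7273 / (11/13) = 725.314 ms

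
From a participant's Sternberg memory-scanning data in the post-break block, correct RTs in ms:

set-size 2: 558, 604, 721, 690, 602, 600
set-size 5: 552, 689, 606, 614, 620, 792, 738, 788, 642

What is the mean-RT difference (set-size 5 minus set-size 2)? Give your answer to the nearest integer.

42 ms

M(set-size 2) = 3775/6 = 629.167
M(set-size 5) = 6041/9 = 671.222
Difference = 671.222 − 629.167 = 42.056 ms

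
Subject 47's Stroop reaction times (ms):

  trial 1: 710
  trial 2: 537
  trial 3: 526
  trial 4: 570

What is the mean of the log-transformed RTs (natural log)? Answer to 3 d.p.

ln(RT): 6.5653, 6.2860, 6.2653, 6.3456
Σ ln(RT) = 25.4622
Mean = 25.4622/4 = 6.36555

6.366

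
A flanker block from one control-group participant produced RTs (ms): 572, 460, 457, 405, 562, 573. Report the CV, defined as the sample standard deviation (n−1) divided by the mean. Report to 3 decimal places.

n = 6, Σ = 3029, M = 504.8333
Σ(x−M)² = 26690.833; s = √(26690.833/5) = 73.0628
CV = 73.0628 / 504.8333 = 0.14473

0.145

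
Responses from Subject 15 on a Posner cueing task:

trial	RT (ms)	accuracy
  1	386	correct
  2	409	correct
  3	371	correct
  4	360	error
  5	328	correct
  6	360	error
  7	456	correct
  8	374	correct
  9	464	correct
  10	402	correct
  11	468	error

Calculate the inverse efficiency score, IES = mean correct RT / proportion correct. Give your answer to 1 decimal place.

Correct trials (n=8): 386, 409, 371, 328, 456, 374, 464, 402
Mean correct RT = 3190/8 = 398.7500 ms
Proportion correct = 8/11
IES = 398.7500 / (8/11) = 548.281 ms

548.3 ms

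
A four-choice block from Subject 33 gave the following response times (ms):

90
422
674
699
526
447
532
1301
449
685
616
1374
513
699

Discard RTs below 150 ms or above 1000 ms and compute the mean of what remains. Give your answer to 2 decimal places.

Excluded: 90, 1301, 1374
Retained (n=11): Σ = 6262
Mean = 6262/11 = 569.2727

569.27 ms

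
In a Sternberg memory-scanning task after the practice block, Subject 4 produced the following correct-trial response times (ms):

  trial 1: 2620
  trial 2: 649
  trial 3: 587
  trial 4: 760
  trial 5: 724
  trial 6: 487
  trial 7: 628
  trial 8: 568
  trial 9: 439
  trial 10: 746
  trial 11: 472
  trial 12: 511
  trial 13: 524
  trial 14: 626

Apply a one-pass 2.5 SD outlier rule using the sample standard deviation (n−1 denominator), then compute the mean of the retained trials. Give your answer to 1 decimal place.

593.9 ms

n = 14, ΣRT = 10341, M = 738.643
Σ(x−M)² = 3947411.21; s = √(3947411.21/13) = 551.042
Cutoffs: 738.643 ± 2.5·551.042 → [-639.0, 2116.2]
Outside: 2620 → excluded.
Retained (n=13): Σ = 7721, mean = 7721/13 = 593.923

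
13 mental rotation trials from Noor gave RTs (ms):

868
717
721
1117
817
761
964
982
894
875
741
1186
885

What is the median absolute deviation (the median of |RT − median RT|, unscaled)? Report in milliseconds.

107 ms

Sorted: 717, 721, 741, 761, 817, 868, 875, 885, 894, 964, 982, 1117, 1186 → median = 875
|x − 875|: 7, 158, 154, 242, 58, 114, 89, 107, 19, 0, 134, 311, 10
Sorted deviations: 0, 7, 10, 19, 58, 89, 107, 114, 134, 154, 158, 242, 311 → MAD = 107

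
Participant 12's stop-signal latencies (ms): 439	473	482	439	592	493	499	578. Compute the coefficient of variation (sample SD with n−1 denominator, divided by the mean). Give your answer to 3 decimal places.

0.115

n = 8, Σ = 3995, M = 499.3750
Σ(x−M)² = 23089.875; s = √(23089.875/7) = 57.4330
CV = 57.4330 / 499.3750 = 0.11501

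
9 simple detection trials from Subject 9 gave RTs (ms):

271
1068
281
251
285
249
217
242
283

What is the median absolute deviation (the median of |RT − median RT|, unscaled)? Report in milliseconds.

Sorted: 217, 242, 249, 251, 271, 281, 283, 285, 1068 → median = 271
|x − 271|: 0, 797, 10, 20, 14, 22, 54, 29, 12
Sorted deviations: 0, 10, 12, 14, 20, 22, 29, 54, 797 → MAD = 20

20 ms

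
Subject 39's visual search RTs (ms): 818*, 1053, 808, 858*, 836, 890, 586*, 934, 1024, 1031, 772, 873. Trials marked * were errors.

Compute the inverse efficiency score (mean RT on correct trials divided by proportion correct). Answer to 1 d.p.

Correct trials (n=9): 1053, 808, 836, 890, 934, 1024, 1031, 772, 873
Mean correct RT = 8221/9 = 913.4444 ms
Proportion correct = 9/12
IES = 913.4444 / (9/12) = 1217.926 ms

1217.9 ms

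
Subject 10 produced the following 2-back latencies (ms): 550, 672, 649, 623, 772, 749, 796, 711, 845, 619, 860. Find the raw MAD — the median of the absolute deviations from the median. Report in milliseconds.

85 ms

Sorted: 550, 619, 623, 649, 672, 711, 749, 772, 796, 845, 860 → median = 711
|x − 711|: 161, 39, 62, 88, 61, 38, 85, 0, 134, 92, 149
Sorted deviations: 0, 38, 39, 61, 62, 85, 88, 92, 134, 149, 161 → MAD = 85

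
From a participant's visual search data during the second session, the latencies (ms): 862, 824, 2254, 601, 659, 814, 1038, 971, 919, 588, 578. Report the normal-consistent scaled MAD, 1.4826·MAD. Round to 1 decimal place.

244.6 ms

Sorted: 578, 588, 601, 659, 814, 824, 862, 919, 971, 1038, 2254 → median = 824
|x − 824| sorted: 0, 10, 38, 95, 147, 165, 214, 223, 236, 246, 1430 → MAD = 165
Robust SD ≈ 1.4826 × 165 = 244.629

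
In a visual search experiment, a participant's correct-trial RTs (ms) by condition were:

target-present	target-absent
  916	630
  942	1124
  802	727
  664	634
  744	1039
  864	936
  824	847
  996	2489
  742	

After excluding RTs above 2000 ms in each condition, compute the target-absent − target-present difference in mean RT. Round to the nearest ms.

target-absent: exclude 2489
M(target-present) = 7494/9 = 832.667
M(target-absent) = 5937/7 = 848.143
Difference = 848.143 − 832.667 = 15.476 ms

15 ms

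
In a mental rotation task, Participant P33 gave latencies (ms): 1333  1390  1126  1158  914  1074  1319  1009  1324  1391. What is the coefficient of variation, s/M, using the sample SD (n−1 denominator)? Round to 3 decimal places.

0.141

n = 10, Σ = 12038, M = 1203.8000
Σ(x−M)² = 261055.600; s = √(261055.600/9) = 170.3120
CV = 170.3120 / 1203.8000 = 0.14148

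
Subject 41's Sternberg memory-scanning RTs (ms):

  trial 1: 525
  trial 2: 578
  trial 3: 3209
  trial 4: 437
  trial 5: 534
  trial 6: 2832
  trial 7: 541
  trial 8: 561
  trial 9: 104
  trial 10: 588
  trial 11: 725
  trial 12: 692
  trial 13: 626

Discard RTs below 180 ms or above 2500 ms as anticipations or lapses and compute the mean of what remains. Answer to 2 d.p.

580.70 ms

Excluded: 104, 2832, 3209
Retained (n=10): Σ = 5807
Mean = 5807/10 = 580.7000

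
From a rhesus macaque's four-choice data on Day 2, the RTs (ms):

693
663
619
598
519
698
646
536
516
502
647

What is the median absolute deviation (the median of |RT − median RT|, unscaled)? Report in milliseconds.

74 ms

Sorted: 502, 516, 519, 536, 598, 619, 646, 647, 663, 693, 698 → median = 619
|x − 619|: 74, 44, 0, 21, 100, 79, 27, 83, 103, 117, 28
Sorted deviations: 0, 21, 27, 28, 44, 74, 79, 83, 100, 103, 117 → MAD = 74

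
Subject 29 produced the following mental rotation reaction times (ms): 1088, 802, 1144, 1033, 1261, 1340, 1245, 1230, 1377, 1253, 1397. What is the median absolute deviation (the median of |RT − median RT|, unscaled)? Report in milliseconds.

101 ms

Sorted: 802, 1033, 1088, 1144, 1230, 1245, 1253, 1261, 1340, 1377, 1397 → median = 1245
|x − 1245|: 157, 443, 101, 212, 16, 95, 0, 15, 132, 8, 152
Sorted deviations: 0, 8, 15, 16, 95, 101, 132, 152, 157, 212, 443 → MAD = 101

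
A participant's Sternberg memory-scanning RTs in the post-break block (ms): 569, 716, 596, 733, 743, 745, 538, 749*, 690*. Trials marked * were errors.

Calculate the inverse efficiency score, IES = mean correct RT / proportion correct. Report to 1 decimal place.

852.2 ms

Correct trials (n=7): 569, 716, 596, 733, 743, 745, 538
Mean correct RT = 4640/7 = 662.8571 ms
Proportion correct = 7/9
IES = 662.8571 / (7/9) = 852.245 ms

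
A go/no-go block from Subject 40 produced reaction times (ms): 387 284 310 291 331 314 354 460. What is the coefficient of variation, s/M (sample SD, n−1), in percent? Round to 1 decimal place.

n = 8, Σ = 2731, M = 341.3750
Σ(x−M)² = 23983.875; s = √(23983.875/7) = 58.5343
CV = 58.5343 / 341.3750 = 0.17147 = 17.147%

17.1%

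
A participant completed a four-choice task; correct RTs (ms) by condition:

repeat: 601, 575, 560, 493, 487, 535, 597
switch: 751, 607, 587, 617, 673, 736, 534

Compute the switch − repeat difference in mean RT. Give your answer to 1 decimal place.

93.9 ms

M(repeat) = 3848/7 = 549.714
M(switch) = 4505/7 = 643.571
Difference = 643.571 − 549.714 = 93.857 ms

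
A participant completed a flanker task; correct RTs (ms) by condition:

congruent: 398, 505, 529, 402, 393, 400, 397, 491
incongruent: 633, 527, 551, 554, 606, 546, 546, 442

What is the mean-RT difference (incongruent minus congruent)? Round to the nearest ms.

111 ms

M(congruent) = 3515/8 = 439.375
M(incongruent) = 4405/8 = 550.625
Difference = 550.625 − 439.375 = 111.250 ms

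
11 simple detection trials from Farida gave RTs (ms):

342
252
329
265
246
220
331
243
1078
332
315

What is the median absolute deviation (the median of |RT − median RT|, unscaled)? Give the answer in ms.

50 ms

Sorted: 220, 243, 246, 252, 265, 315, 329, 331, 332, 342, 1078 → median = 315
|x − 315|: 27, 63, 14, 50, 69, 95, 16, 72, 763, 17, 0
Sorted deviations: 0, 14, 16, 17, 27, 50, 63, 69, 72, 95, 763 → MAD = 50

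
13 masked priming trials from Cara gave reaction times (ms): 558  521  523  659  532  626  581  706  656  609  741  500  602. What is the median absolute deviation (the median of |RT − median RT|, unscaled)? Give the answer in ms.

57 ms

Sorted: 500, 521, 523, 532, 558, 581, 602, 609, 626, 656, 659, 706, 741 → median = 602
|x − 602|: 44, 81, 79, 57, 70, 24, 21, 104, 54, 7, 139, 102, 0
Sorted deviations: 0, 7, 21, 24, 44, 54, 57, 70, 79, 81, 102, 104, 139 → MAD = 57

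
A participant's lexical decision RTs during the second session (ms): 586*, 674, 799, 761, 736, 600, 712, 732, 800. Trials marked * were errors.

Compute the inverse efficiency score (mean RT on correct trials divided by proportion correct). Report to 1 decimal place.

Correct trials (n=8): 674, 799, 761, 736, 600, 712, 732, 800
Mean correct RT = 5814/8 = 726.7500 ms
Proportion correct = 8/9
IES = 726.7500 / (8/9) = 817.594 ms

817.6 ms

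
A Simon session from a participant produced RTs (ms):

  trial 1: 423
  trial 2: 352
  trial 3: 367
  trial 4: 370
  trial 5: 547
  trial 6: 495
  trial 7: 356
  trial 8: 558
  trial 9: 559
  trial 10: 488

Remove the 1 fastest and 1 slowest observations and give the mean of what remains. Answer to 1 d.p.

450.5 ms

Sorted: 352, 356, 367, 370, 423, 488, 495, 547, 558, 559
Drop lowest 1 (352) and highest 1 (559)
Remaining (n=8): Σ = 3604, mean = 3604/8 = 450.500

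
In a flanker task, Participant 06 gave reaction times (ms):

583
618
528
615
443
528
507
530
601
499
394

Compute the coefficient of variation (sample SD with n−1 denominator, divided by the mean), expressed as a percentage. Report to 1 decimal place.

n = 11, Σ = 5846, M = 531.4545
Σ(x−M)² = 50358.727; s = √(50358.727/10) = 70.9639
CV = 70.9639 / 531.4545 = 0.13353 = 13.353%

13.4%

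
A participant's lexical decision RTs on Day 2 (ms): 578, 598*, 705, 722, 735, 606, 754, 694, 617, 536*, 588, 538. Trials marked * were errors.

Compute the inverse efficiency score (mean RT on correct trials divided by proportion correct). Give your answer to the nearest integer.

784 ms

Correct trials (n=10): 578, 705, 722, 735, 606, 754, 694, 617, 588, 538
Mean correct RT = 6537/10 = 653.7000 ms
Proportion correct = 10/12
IES = 653.7000 / (10/12) = 784.440 ms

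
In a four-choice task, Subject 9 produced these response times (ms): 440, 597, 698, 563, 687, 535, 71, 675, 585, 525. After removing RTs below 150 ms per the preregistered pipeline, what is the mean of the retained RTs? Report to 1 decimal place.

589.4 ms

Excluded: 71
Retained (n=9): Σ = 5305
Mean = 5305/9 = 589.4444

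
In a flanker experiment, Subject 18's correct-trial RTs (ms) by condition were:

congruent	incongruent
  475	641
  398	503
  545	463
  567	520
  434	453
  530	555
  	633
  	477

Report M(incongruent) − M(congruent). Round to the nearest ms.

M(congruent) = 2949/6 = 491.500
M(incongruent) = 4245/8 = 530.625
Difference = 530.625 − 491.500 = 39.125 ms

39 ms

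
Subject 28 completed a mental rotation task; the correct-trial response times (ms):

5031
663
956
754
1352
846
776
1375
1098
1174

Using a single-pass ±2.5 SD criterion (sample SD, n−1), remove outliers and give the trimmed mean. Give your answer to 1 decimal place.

n = 10, ΣRT = 14025, M = 1402.500
Σ(x−M)² = 15183220.50; s = √(15183220.50/9) = 1298.855
Cutoffs: 1402.500 ± 2.5·1298.855 → [-1844.6, 4649.6]
Outside: 5031 → excluded.
Retained (n=9): Σ = 8994, mean = 8994/9 = 999.333

999.3 ms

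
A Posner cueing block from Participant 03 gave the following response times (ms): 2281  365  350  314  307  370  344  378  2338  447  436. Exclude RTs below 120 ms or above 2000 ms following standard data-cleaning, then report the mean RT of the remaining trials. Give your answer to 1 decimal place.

367.9 ms

Excluded: 2281, 2338
Retained (n=9): Σ = 3311
Mean = 3311/9 = 367.8889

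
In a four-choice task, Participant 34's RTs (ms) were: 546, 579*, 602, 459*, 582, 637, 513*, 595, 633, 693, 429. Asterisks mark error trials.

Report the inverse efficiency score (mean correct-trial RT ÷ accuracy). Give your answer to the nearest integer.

811 ms

Correct trials (n=8): 546, 602, 582, 637, 595, 633, 693, 429
Mean correct RT = 4717/8 = 589.6250 ms
Proportion correct = 8/11
IES = 589.6250 / (8/11) = 810.734 ms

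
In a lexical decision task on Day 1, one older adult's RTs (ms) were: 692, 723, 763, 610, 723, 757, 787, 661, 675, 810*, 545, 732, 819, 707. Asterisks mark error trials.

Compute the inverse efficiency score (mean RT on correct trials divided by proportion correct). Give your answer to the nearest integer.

Correct trials (n=13): 692, 723, 763, 610, 723, 757, 787, 661, 675, 545, 732, 819, 707
Mean correct RT = 9194/13 = 707.2308 ms
Proportion correct = 13/14
IES = 707.2308 / (13/14) = 761.633 ms

762 ms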